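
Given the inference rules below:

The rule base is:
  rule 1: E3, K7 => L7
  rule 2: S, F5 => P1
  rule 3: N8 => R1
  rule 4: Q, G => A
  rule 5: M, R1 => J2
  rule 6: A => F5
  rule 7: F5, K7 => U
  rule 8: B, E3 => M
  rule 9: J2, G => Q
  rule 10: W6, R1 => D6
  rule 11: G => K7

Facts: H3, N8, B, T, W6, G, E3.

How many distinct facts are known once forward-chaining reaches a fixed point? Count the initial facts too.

Round 1 — rule 3, rule 8, rule 11, derive R1, M, K7.
Round 2 — rule 1, rule 5, rule 10, derive L7, J2, D6.
Round 3 — rule 9, derive Q.
Round 4 — rule 4, derive A.
Round 5 — rule 6, derive F5.
Round 6 — rule 7, derive U.
Closure: {A, B, D6, E3, F5, G, H3, J2, K7, L7, M, N8, Q, R1, T, U, W6} — 17 facts.

17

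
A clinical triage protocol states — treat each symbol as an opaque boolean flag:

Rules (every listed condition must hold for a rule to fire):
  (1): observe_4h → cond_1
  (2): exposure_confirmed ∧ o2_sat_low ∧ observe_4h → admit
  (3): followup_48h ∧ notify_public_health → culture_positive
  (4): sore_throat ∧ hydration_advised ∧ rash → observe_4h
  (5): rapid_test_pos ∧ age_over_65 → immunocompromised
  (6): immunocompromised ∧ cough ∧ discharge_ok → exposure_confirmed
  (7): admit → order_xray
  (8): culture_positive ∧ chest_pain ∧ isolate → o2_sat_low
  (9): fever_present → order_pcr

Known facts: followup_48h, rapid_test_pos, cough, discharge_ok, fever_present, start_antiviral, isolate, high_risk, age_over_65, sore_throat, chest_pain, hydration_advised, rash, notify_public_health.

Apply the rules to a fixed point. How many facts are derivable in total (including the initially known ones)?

23

[1] (3) [followup_48h ∧ notify_public_health → culture_positive]; (4) [sore_throat ∧ hydration_advised ∧ rash → observe_4h]; (5) [rapid_test_pos ∧ age_over_65 → immunocompromised]; (9) [fever_present → order_pcr]. ⇒ new: culture_positive, observe_4h, immunocompromised, order_pcr.
[2] (1) [observe_4h → cond_1]; (6) [immunocompromised ∧ cough ∧ discharge_ok → exposure_confirmed]; (8) [culture_positive ∧ chest_pain ∧ isolate → o2_sat_low]. ⇒ new: cond_1, exposure_confirmed, o2_sat_low.
[3] (2) [exposure_confirmed ∧ o2_sat_low ∧ observe_4h → admit]. ⇒ new: admit.
[4] (7) [admit → order_xray]. ⇒ new: order_xray.
Closure: {admit, age_over_65, chest_pain, cond_1, cough, culture_positive, discharge_ok, exposure_confirmed, fever_present, followup_48h, high_risk, hydration_advised, immunocompromised, isolate, notify_public_health, o2_sat_low, observe_4h, order_pcr, order_xray, rapid_test_pos, rash, sore_throat, start_antiviral} — 23 facts.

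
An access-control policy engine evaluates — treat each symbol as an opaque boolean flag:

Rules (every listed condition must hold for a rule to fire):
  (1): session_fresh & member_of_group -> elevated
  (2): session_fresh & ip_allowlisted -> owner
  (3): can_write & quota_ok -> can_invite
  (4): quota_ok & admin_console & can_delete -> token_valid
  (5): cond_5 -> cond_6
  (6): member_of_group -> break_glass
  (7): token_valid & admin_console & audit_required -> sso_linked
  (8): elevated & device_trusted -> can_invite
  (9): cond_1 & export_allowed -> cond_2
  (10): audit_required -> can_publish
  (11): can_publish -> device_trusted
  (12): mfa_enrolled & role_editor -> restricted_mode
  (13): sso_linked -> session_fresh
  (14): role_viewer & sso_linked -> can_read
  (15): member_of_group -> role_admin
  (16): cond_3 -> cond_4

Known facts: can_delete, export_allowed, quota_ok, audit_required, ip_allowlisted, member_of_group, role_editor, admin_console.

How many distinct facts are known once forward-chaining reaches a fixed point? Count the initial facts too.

Round 1 fires (4), (6), (10), (15), giving token_valid, break_glass, can_publish, role_admin.
Round 2 fires (7), (11), giving sso_linked, device_trusted.
Round 3 fires (13), giving session_fresh.
Round 4 fires (1), (2), giving elevated, owner.
Round 5 fires (8), giving can_invite.
Closure: {admin_console, audit_required, break_glass, can_delete, can_invite, can_publish, device_trusted, elevated, export_allowed, ip_allowlisted, member_of_group, owner, quota_ok, role_admin, role_editor, session_fresh, sso_linked, token_valid} — 18 facts.

18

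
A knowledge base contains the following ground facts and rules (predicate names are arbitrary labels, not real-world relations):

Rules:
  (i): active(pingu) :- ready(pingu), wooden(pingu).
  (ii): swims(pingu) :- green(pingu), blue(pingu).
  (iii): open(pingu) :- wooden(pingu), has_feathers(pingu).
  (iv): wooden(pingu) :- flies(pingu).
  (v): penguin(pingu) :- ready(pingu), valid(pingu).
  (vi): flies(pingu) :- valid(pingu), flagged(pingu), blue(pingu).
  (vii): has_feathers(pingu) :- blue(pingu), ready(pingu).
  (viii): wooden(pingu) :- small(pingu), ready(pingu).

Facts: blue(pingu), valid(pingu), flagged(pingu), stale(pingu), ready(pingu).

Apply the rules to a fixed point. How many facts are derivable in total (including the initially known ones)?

[1] (v) [penguin(pingu) :- ready(pingu), valid(pingu).]; (vi) [flies(pingu) :- valid(pingu), flagged(pingu), blue(pingu).]; (vii) [has_feathers(pingu) :- blue(pingu), ready(pingu).]. ⇒ new: penguin(pingu), flies(pingu), has_feathers(pingu).
[2] (iv) [wooden(pingu) :- flies(pingu).]. ⇒ new: wooden(pingu).
[3] (i) [active(pingu) :- ready(pingu), wooden(pingu).]; (iii) [open(pingu) :- wooden(pingu), has_feathers(pingu).]. ⇒ new: active(pingu), open(pingu).
Closure: {active(pingu), blue(pingu), flagged(pingu), flies(pingu), has_feathers(pingu), open(pingu), penguin(pingu), ready(pingu), stale(pingu), valid(pingu), wooden(pingu)} — 11 facts.

11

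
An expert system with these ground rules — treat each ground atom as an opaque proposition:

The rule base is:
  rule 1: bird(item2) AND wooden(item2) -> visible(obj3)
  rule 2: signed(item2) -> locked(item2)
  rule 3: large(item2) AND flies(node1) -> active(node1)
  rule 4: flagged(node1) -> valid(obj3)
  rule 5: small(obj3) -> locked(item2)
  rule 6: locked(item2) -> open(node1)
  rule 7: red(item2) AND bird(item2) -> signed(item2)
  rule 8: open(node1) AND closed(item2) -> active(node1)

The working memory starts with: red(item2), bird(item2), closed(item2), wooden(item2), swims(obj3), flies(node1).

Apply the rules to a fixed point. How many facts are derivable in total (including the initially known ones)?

11

Round 1 — rule 1, rule 7, derive visible(obj3), signed(item2).
Round 2 — rule 2, derive locked(item2).
Round 3 — rule 6, derive open(node1).
Round 4 — rule 8, derive active(node1).
Closure: {active(node1), bird(item2), closed(item2), flies(node1), locked(item2), open(node1), red(item2), signed(item2), swims(obj3), visible(obj3), wooden(item2)} — 11 facts.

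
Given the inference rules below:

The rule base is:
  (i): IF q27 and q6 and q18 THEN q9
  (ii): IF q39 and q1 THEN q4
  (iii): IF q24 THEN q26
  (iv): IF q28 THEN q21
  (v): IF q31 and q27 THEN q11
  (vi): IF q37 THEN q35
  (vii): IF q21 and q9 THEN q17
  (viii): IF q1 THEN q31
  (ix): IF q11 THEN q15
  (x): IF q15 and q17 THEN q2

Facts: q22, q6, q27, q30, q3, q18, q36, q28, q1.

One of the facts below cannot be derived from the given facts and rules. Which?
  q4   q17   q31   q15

q4

Round 1 — (i), (iv), (viii), derive q9, q21, q31.
Round 2 — (v), (vii), derive q11, q17.
Round 3 — (ix), derive q15.
Round 4 — (x), derive q2.
Derived: q15 (round 3), q17 (round 2), q31 (round 1). q4 never appears in any round.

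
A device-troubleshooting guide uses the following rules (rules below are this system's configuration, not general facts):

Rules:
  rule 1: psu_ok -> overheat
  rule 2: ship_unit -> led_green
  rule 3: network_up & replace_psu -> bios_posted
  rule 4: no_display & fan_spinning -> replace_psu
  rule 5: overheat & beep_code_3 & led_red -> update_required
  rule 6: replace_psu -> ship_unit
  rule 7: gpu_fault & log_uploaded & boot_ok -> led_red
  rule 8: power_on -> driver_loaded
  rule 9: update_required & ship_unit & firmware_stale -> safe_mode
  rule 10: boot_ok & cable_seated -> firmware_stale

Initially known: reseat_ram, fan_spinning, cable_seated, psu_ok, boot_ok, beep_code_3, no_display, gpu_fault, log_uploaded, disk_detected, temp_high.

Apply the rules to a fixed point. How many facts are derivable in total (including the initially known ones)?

19

Round 1: rule 1 [psu_ok -> overheat]; rule 4 [no_display & fan_spinning -> replace_psu]; rule 7 [gpu_fault & log_uploaded & boot_ok -> led_red]; rule 10 [boot_ok & cable_seated -> firmware_stale]. Adds overheat, replace_psu, led_red, firmware_stale.
Round 2: rule 5 [overheat & beep_code_3 & led_red -> update_required]; rule 6 [replace_psu -> ship_unit]. Adds update_required, ship_unit.
Round 3: rule 2 [ship_unit -> led_green]; rule 9 [update_required & ship_unit & firmware_stale -> safe_mode]. Adds led_green, safe_mode.
Closure: {beep_code_3, boot_ok, cable_seated, disk_detected, fan_spinning, firmware_stale, gpu_fault, led_green, led_red, log_uploaded, no_display, overheat, psu_ok, replace_psu, reseat_ram, safe_mode, ship_unit, temp_high, update_required} — 19 facts.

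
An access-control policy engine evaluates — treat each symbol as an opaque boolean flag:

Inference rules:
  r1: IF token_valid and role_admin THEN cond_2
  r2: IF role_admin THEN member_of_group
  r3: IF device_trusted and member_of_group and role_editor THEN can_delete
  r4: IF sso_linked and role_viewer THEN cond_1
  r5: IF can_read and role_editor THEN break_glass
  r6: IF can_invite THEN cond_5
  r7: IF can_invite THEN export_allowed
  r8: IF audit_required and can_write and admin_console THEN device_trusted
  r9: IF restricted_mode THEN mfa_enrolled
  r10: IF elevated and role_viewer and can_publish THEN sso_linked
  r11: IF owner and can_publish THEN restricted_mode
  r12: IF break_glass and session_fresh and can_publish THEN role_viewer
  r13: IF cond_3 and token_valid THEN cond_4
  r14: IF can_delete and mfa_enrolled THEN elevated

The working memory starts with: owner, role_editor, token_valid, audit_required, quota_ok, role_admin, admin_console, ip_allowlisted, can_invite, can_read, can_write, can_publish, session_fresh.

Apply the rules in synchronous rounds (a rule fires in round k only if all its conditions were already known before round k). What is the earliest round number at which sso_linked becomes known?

Round 1 fires r1, r2, r5, r6, r7, r8, r11, giving cond_2, member_of_group, break_glass, cond_5, export_allowed, device_trusted, restricted_mode.
Round 2 fires r3, r9, r12, giving can_delete, mfa_enrolled, role_viewer.
Round 3 fires r14, giving elevated.
Round 4 fires r10, giving sso_linked.
sso_linked first appears in round 4.

4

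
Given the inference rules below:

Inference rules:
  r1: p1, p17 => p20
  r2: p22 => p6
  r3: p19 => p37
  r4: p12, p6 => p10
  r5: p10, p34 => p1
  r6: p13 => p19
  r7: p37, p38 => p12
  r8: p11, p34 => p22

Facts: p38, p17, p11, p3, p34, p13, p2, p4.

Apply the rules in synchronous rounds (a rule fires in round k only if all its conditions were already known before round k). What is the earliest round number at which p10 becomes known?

[1] r6 [p13 => p19]; r8 [p11, p34 => p22]. ⇒ new: p19, p22.
[2] r2 [p22 => p6]; r3 [p19 => p37]. ⇒ new: p6, p37.
[3] r7 [p37, p38 => p12]. ⇒ new: p12.
[4] r4 [p12, p6 => p10]. ⇒ new: p10.
p10 first appears in round 4.

4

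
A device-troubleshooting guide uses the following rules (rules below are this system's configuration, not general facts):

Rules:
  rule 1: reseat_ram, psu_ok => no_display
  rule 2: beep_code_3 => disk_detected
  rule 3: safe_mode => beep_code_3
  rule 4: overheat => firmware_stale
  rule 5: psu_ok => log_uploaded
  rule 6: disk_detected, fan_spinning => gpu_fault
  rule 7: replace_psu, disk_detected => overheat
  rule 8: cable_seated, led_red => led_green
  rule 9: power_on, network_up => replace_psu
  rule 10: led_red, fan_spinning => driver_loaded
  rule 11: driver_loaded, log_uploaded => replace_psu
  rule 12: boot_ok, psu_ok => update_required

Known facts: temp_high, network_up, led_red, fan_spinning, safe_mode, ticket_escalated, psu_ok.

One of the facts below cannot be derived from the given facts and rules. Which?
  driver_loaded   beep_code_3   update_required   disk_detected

Round 1 fires rule 3, rule 5, rule 10, giving beep_code_3, log_uploaded, driver_loaded.
Round 2 fires rule 2, rule 11, giving disk_detected, replace_psu.
Round 3 fires rule 6, rule 7, giving gpu_fault, overheat.
Round 4 fires rule 4, giving firmware_stale.
Derived: beep_code_3 (round 1), driver_loaded (round 1), disk_detected (round 2). update_required never appears in any round.

update_required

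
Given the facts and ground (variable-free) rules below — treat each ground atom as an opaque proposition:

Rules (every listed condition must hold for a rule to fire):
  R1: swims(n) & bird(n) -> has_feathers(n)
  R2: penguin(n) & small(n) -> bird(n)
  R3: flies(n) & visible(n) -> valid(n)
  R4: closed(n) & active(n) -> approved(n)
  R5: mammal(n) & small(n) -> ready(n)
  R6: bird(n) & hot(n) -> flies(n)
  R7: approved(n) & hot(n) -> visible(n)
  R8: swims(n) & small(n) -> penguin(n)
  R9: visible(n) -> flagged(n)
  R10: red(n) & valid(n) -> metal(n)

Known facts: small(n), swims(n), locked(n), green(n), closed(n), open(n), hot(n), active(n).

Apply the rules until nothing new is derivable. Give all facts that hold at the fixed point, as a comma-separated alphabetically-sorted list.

Round 1 — R4, R8, derive approved(n), penguin(n).
Round 2 — R2, R7, derive bird(n), visible(n).
Round 3 — R1, R6, R9, derive has_feathers(n), flies(n), flagged(n).
Round 4 — R3, derive valid(n).

active(n), approved(n), bird(n), closed(n), flagged(n), flies(n), green(n), has_feathers(n), hot(n), locked(n), open(n), penguin(n), small(n), swims(n), valid(n), visible(n)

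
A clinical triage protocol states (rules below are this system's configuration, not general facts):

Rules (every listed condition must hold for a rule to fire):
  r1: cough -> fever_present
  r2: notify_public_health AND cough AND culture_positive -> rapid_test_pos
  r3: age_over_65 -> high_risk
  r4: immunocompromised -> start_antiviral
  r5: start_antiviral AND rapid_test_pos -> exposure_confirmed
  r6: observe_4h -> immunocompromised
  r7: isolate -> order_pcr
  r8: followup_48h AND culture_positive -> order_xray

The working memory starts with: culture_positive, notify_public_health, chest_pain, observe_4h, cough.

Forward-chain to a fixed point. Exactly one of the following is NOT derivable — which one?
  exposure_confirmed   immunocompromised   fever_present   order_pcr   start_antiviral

order_pcr

Round 1: r1 [cough -> fever_present]; r2 [notify_public_health AND cough AND culture_positive -> rapid_test_pos]; r6 [observe_4h -> immunocompromised]. New: fever_present, rapid_test_pos, immunocompromised.
Round 2: r4 [immunocompromised -> start_antiviral]. New: start_antiviral.
Round 3: r5 [start_antiviral AND rapid_test_pos -> exposure_confirmed]. New: exposure_confirmed.
Derived: exposure_confirmed (round 3), immunocompromised (round 1), fever_present (round 1), start_antiviral (round 2). order_pcr never appears in any round.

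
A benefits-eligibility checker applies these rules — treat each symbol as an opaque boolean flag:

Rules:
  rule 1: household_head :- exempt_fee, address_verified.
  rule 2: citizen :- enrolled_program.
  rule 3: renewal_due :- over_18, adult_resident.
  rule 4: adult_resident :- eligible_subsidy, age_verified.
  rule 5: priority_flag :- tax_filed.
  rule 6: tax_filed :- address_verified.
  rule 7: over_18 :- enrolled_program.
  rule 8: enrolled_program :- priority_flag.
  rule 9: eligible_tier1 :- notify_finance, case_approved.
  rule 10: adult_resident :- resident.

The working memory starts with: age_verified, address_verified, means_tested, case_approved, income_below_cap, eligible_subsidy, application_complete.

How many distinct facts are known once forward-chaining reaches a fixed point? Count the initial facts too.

Round 1 fires rule 4, rule 6, giving adult_resident, tax_filed.
Round 2 fires rule 5, giving priority_flag.
Round 3 fires rule 8, giving enrolled_program.
Round 4 fires rule 2, rule 7, giving citizen, over_18.
Round 5 fires rule 3, giving renewal_due.
Closure: {address_verified, adult_resident, age_verified, application_complete, case_approved, citizen, eligible_subsidy, enrolled_program, income_below_cap, means_tested, over_18, priority_flag, renewal_due, tax_filed} — 14 facts.

14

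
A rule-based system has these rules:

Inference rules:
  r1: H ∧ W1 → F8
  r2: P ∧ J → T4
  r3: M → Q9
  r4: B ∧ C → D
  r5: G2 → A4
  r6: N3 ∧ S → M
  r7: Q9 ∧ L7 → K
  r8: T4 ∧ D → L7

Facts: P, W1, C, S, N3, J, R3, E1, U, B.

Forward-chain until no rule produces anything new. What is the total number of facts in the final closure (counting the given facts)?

16

[1] r2 [P ∧ J → T4]; r4 [B ∧ C → D]; r6 [N3 ∧ S → M]. ⇒ new: T4, D, M.
[2] r3 [M → Q9]; r8 [T4 ∧ D → L7]. ⇒ new: Q9, L7.
[3] r7 [Q9 ∧ L7 → K]. ⇒ new: K.
Closure: {B, C, D, E1, J, K, L7, M, N3, P, Q9, R3, S, T4, U, W1} — 16 facts.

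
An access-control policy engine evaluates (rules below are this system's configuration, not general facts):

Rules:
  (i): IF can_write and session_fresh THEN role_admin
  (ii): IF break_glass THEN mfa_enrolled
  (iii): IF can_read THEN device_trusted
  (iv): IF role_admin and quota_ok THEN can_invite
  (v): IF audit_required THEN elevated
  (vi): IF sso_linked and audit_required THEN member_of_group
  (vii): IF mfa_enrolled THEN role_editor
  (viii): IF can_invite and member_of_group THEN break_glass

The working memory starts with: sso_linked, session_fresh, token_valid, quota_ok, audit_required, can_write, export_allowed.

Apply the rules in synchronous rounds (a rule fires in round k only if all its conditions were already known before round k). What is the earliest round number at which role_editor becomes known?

Round 1: (i) [IF can_write and session_fresh THEN role_admin]; (v) [IF audit_required THEN elevated]; (vi) [IF sso_linked and audit_required THEN member_of_group]. New: role_admin, elevated, member_of_group.
Round 2: (iv) [IF role_admin and quota_ok THEN can_invite]. New: can_invite.
Round 3: (viii) [IF can_invite and member_of_group THEN break_glass]. New: break_glass.
Round 4: (ii) [IF break_glass THEN mfa_enrolled]. New: mfa_enrolled.
Round 5: (vii) [IF mfa_enrolled THEN role_editor]. New: role_editor.
role_editor first appears in round 5.

5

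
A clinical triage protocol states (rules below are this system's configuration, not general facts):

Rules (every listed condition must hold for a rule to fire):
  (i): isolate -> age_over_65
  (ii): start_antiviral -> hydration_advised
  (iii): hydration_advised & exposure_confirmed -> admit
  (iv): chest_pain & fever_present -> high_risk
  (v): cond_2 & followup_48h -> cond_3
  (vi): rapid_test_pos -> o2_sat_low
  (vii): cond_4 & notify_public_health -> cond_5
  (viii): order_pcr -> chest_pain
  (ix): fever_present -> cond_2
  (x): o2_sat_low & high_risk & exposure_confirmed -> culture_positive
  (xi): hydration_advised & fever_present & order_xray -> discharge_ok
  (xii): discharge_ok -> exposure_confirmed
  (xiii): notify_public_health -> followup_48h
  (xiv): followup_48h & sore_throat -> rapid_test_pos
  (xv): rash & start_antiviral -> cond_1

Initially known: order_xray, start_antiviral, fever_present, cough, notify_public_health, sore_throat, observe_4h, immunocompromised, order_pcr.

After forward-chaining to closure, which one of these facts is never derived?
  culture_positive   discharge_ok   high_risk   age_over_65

age_over_65

Round 1: (ii) [start_antiviral -> hydration_advised]; (viii) [order_pcr -> chest_pain]; (ix) [fever_present -> cond_2]; (xiii) [notify_public_health -> followup_48h]. Adds hydration_advised, chest_pain, cond_2, followup_48h.
Round 2: (iv) [chest_pain & fever_present -> high_risk]; (v) [cond_2 & followup_48h -> cond_3]; (xi) [hydration_advised & fever_present & order_xray -> discharge_ok]; (xiv) [followup_48h & sore_throat -> rapid_test_pos]. Adds high_risk, cond_3, discharge_ok, rapid_test_pos.
Round 3: (vi) [rapid_test_pos -> o2_sat_low]; (xii) [discharge_ok -> exposure_confirmed]. Adds o2_sat_low, exposure_confirmed.
Round 4: (iii) [hydration_advised & exposure_confirmed -> admit]; (x) [o2_sat_low & high_risk & exposure_confirmed -> culture_positive]. Adds admit, culture_positive.
Derived: discharge_ok (round 2), culture_positive (round 4), high_risk (round 2). age_over_65 never appears in any round.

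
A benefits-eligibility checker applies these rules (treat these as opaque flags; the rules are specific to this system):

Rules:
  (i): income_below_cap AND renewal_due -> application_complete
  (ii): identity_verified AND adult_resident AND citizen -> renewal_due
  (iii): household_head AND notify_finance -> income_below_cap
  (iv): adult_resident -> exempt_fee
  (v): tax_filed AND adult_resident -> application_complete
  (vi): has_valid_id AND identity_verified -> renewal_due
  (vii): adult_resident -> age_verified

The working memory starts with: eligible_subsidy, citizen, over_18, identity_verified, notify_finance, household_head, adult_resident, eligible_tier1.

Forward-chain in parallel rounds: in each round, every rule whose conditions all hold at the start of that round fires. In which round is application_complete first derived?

2

Round 1 fires (ii), (iii), (iv), (vii), giving renewal_due, income_below_cap, exempt_fee, age_verified.
Round 2 fires (i), giving application_complete.
application_complete first appears in round 2.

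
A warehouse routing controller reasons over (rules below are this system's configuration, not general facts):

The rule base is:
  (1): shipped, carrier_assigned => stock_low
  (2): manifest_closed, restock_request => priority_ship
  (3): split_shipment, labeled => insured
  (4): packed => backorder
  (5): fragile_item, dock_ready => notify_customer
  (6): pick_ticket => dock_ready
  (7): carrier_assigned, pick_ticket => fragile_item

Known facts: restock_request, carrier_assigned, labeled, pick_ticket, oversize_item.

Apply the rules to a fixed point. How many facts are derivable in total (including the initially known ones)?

Round 1 fires (6), (7), giving dock_ready, fragile_item.
Round 2 fires (5), giving notify_customer.
Closure: {carrier_assigned, dock_ready, fragile_item, labeled, notify_customer, oversize_item, pick_ticket, restock_request} — 8 facts.

8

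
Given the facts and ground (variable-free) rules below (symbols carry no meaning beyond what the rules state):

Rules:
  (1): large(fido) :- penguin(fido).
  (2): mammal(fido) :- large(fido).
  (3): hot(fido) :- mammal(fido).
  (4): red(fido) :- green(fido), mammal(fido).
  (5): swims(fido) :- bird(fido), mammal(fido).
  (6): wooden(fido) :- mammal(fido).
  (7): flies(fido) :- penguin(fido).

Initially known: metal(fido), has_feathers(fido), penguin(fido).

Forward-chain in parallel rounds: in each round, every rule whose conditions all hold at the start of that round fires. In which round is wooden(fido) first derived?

3

[1] (1) [large(fido) :- penguin(fido).]; (7) [flies(fido) :- penguin(fido).]. ⇒ new: large(fido), flies(fido).
[2] (2) [mammal(fido) :- large(fido).]. ⇒ new: mammal(fido).
[3] (3) [hot(fido) :- mammal(fido).]; (6) [wooden(fido) :- mammal(fido).]. ⇒ new: hot(fido), wooden(fido).
wooden(fido) first appears in round 3.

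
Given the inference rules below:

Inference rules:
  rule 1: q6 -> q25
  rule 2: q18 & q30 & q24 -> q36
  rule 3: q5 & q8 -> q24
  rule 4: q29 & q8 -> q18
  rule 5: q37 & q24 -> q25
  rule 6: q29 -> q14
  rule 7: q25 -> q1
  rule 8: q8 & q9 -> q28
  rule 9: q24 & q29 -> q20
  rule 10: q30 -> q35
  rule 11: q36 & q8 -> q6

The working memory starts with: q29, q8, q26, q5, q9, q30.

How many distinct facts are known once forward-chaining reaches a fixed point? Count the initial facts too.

Round 1 — rule 3, rule 4, rule 6, rule 8, rule 10, derive q24, q18, q14, q28, q35.
Round 2 — rule 2, rule 9, derive q36, q20.
Round 3 — rule 11, derive q6.
Round 4 — rule 1, derive q25.
Round 5 — rule 7, derive q1.
Closure: {q1, q14, q18, q20, q24, q25, q26, q28, q29, q30, q35, q36, q5, q6, q8, q9} — 16 facts.

16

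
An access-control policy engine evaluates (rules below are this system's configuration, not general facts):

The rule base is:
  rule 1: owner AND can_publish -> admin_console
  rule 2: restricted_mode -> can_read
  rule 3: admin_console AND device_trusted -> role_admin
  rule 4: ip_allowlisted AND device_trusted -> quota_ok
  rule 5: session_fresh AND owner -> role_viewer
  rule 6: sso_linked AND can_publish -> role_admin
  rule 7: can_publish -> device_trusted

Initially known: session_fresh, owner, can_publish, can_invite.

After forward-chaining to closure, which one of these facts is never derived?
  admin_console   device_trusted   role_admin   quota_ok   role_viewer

quota_ok

Round 1: rule 1 [owner AND can_publish -> admin_console]; rule 5 [session_fresh AND owner -> role_viewer]; rule 7 [can_publish -> device_trusted]. New: admin_console, role_viewer, device_trusted.
Round 2: rule 3 [admin_console AND device_trusted -> role_admin]. New: role_admin.
Derived: device_trusted (round 1), role_admin (round 2), role_viewer (round 1), admin_console (round 1). quota_ok never appears in any round.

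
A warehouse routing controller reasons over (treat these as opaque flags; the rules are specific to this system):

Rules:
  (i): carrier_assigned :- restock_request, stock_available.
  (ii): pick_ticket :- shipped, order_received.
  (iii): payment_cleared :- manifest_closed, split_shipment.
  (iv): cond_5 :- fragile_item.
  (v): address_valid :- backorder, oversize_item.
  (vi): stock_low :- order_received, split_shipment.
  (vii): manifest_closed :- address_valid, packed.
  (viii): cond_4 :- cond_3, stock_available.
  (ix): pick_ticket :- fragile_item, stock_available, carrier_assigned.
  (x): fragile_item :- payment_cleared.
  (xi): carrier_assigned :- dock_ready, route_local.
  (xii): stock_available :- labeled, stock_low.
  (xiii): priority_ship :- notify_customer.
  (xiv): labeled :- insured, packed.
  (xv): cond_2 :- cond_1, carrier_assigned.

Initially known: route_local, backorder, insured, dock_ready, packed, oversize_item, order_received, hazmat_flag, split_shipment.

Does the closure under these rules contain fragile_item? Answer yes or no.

[1] (v) [address_valid :- backorder, oversize_item.]; (vi) [stock_low :- order_received, split_shipment.]; (xi) [carrier_assigned :- dock_ready, route_local.]; (xiv) [labeled :- insured, packed.]. ⇒ new: address_valid, stock_low, carrier_assigned, labeled.
[2] (vii) [manifest_closed :- address_valid, packed.]; (xii) [stock_available :- labeled, stock_low.]. ⇒ new: manifest_closed, stock_available.
[3] (iii) [payment_cleared :- manifest_closed, split_shipment.]. ⇒ new: payment_cleared.
[4] (x) [fragile_item :- payment_cleared.]. ⇒ new: fragile_item.
[5] (iv) [cond_5 :- fragile_item.]; (ix) [pick_ticket :- fragile_item, stock_available, carrier_assigned.]. ⇒ new: cond_5, pick_ticket.
fragile_item appears in round 4, so it is derivable.

yes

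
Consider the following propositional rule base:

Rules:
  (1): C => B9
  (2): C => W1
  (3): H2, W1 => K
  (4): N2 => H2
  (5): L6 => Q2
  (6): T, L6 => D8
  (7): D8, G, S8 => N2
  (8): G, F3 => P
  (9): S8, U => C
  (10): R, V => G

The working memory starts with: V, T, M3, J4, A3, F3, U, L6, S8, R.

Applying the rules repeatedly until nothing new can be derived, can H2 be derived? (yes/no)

yes

Round 1: (5) [L6 => Q2]; (6) [T, L6 => D8]; (9) [S8, U => C]; (10) [R, V => G]. Adds Q2, D8, C, G.
Round 2: (1) [C => B9]; (2) [C => W1]; (7) [D8, G, S8 => N2]; (8) [G, F3 => P]. Adds B9, W1, N2, P.
Round 3: (4) [N2 => H2]. Adds H2.
Round 4: (3) [H2, W1 => K]. Adds K.
H2 appears in round 3, so it is derivable.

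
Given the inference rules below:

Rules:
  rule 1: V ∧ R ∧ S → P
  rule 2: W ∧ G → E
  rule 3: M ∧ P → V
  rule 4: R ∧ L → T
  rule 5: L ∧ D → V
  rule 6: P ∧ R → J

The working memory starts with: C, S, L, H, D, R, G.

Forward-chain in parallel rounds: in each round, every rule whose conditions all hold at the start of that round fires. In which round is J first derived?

Round 1: rule 4 [R ∧ L → T]; rule 5 [L ∧ D → V]. New: T, V.
Round 2: rule 1 [V ∧ R ∧ S → P]. New: P.
Round 3: rule 6 [P ∧ R → J]. New: J.
J first appears in round 3.

3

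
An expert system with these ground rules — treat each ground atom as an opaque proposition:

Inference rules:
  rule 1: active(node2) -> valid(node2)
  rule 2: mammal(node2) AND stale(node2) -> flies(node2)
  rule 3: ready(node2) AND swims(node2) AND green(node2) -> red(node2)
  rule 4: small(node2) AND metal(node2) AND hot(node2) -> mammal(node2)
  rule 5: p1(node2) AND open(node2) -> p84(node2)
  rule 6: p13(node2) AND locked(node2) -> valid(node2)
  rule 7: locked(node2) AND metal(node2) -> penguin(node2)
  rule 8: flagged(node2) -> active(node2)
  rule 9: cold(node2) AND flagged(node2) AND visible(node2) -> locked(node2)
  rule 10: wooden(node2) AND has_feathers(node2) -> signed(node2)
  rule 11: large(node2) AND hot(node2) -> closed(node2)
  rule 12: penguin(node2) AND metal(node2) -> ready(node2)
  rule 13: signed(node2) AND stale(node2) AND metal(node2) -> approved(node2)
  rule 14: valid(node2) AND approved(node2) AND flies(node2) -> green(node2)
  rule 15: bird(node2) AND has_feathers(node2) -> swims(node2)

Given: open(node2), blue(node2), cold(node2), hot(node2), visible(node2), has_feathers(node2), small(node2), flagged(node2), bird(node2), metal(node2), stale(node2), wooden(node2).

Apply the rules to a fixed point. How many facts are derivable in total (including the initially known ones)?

Round 1: rule 4 [small(node2) AND metal(node2) AND hot(node2) -> mammal(node2)]; rule 8 [flagged(node2) -> active(node2)]; rule 9 [cold(node2) AND flagged(node2) AND visible(node2) -> locked(node2)]; rule 10 [wooden(node2) AND has_feathers(node2) -> signed(node2)]; rule 15 [bird(node2) AND has_feathers(node2) -> swims(node2)]. Adds mammal(node2), active(node2), locked(node2), signed(node2), swims(node2).
Round 2: rule 1 [active(node2) -> valid(node2)]; rule 2 [mammal(node2) AND stale(node2) -> flies(node2)]; rule 7 [locked(node2) AND metal(node2) -> penguin(node2)]; rule 13 [signed(node2) AND stale(node2) AND metal(node2) -> approved(node2)]. Adds valid(node2), flies(node2), penguin(node2), approved(node2).
Round 3: rule 12 [penguin(node2) AND metal(node2) -> ready(node2)]; rule 14 [valid(node2) AND approved(node2) AND flies(node2) -> green(node2)]. Adds ready(node2), green(node2).
Round 4: rule 3 [ready(node2) AND swims(node2) AND green(node2) -> red(node2)]. Adds red(node2).
Closure: {active(node2), approved(node2), bird(node2), blue(node2), cold(node2), flagged(node2), flies(node2), green(node2), has_feathers(node2), hot(node2), locked(node2), mammal(node2), metal(node2), open(node2), penguin(node2), ready(node2), red(node2), signed(node2), small(node2), stale(node2), swims(node2), valid(node2), visible(node2), wooden(node2)} — 24 facts.

24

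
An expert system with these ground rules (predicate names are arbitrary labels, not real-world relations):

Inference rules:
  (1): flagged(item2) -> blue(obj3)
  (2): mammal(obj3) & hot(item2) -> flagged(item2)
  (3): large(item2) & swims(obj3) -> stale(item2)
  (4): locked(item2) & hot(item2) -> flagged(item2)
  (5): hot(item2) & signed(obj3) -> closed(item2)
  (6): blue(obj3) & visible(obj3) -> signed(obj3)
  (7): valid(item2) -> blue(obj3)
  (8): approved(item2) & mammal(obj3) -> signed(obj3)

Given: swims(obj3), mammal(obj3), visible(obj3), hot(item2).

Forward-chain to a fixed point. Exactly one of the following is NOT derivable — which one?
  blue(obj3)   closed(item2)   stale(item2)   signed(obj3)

stale(item2)

Round 1 — (2), derive flagged(item2).
Round 2 — (1), derive blue(obj3).
Round 3 — (6), derive signed(obj3).
Round 4 — (5), derive closed(item2).
Derived: closed(item2) (round 4), signed(obj3) (round 3), blue(obj3) (round 2). stale(item2) never appears in any round.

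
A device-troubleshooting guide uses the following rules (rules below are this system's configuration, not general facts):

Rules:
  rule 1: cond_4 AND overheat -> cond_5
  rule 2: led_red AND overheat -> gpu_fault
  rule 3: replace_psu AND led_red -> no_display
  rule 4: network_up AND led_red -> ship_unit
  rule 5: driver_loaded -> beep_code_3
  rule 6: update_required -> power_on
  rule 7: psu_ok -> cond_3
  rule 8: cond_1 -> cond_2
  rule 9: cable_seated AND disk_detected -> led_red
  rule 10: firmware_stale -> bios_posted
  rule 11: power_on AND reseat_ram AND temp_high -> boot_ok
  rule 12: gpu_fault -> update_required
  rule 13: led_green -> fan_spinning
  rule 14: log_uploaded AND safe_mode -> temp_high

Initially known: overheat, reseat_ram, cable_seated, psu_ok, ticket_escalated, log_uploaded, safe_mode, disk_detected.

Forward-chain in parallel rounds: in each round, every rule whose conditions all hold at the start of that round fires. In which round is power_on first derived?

4

Round 1: rule 7 [psu_ok -> cond_3]; rule 9 [cable_seated AND disk_detected -> led_red]; rule 14 [log_uploaded AND safe_mode -> temp_high]. Adds cond_3, led_red, temp_high.
Round 2: rule 2 [led_red AND overheat -> gpu_fault]. Adds gpu_fault.
Round 3: rule 12 [gpu_fault -> update_required]. Adds update_required.
Round 4: rule 6 [update_required -> power_on]. Adds power_on.
power_on first appears in round 4.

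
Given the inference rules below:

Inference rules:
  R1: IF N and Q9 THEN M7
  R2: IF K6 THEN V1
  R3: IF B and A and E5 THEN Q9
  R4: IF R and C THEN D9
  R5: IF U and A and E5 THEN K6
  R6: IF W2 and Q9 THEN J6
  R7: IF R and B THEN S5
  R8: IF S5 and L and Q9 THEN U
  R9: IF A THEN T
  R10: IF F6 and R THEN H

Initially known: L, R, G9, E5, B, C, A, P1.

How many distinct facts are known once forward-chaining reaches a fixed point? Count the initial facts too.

Round 1: R3 [IF B and A and E5 THEN Q9]; R4 [IF R and C THEN D9]; R7 [IF R and B THEN S5]; R9 [IF A THEN T]. New: Q9, D9, S5, T.
Round 2: R8 [IF S5 and L and Q9 THEN U]. New: U.
Round 3: R5 [IF U and A and E5 THEN K6]. New: K6.
Round 4: R2 [IF K6 THEN V1]. New: V1.
Closure: {A, B, C, D9, E5, G9, K6, L, P1, Q9, R, S5, T, U, V1} — 15 facts.

15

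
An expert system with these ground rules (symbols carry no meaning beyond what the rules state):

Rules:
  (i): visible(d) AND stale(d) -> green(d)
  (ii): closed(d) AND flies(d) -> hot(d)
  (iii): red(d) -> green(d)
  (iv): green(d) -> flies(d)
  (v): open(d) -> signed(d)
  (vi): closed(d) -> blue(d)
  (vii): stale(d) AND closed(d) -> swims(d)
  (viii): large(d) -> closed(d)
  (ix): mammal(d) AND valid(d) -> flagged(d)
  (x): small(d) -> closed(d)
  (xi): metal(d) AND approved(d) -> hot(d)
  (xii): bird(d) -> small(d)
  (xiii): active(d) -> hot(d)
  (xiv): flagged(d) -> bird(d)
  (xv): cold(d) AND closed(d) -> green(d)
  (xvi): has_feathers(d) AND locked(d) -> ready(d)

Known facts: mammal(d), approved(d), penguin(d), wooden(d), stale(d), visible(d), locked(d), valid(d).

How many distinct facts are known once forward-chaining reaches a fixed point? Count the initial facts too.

Round 1: (i) [visible(d) AND stale(d) -> green(d)]; (ix) [mammal(d) AND valid(d) -> flagged(d)]. Adds green(d), flagged(d).
Round 2: (iv) [green(d) -> flies(d)]; (xiv) [flagged(d) -> bird(d)]. Adds flies(d), bird(d).
Round 3: (xii) [bird(d) -> small(d)]. Adds small(d).
Round 4: (x) [small(d) -> closed(d)]. Adds closed(d).
Round 5: (ii) [closed(d) AND flies(d) -> hot(d)]; (vi) [closed(d) -> blue(d)]; (vii) [stale(d) AND closed(d) -> swims(d)]. Adds hot(d), blue(d), swims(d).
Closure: {approved(d), bird(d), blue(d), closed(d), flagged(d), flies(d), green(d), hot(d), locked(d), mammal(d), penguin(d), small(d), stale(d), swims(d), valid(d), visible(d), wooden(d)} — 17 facts.

17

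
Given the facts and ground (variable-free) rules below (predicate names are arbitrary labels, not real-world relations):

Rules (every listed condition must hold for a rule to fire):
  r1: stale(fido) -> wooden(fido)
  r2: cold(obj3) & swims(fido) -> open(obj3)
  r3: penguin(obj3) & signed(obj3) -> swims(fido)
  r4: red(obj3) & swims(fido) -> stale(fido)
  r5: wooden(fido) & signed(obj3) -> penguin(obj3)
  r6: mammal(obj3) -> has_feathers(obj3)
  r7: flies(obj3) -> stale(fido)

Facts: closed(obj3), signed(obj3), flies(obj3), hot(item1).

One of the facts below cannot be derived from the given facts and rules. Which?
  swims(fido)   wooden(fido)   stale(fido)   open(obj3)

Round 1 — r7, derive stale(fido).
Round 2 — r1, derive wooden(fido).
Round 3 — r5, derive penguin(obj3).
Round 4 — r3, derive swims(fido).
Derived: stale(fido) (round 1), swims(fido) (round 4), wooden(fido) (round 2). open(obj3) never appears in any round.

open(obj3)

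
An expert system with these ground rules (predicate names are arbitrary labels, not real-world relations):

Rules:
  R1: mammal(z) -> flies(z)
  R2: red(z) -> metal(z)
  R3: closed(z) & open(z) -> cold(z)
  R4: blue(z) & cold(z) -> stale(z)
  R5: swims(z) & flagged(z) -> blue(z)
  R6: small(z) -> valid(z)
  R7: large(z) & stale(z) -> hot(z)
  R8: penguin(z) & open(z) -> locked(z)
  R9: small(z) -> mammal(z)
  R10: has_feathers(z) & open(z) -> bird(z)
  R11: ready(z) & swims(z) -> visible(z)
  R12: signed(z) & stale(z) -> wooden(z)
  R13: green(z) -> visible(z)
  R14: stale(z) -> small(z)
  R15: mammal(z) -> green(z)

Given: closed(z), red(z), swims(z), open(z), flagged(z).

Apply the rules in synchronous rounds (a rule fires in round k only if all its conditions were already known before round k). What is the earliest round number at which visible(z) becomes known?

Round 1: R2 [red(z) -> metal(z)]; R3 [closed(z) & open(z) -> cold(z)]; R5 [swims(z) & flagged(z) -> blue(z)]. Adds metal(z), cold(z), blue(z).
Round 2: R4 [blue(z) & cold(z) -> stale(z)]. Adds stale(z).
Round 3: R14 [stale(z) -> small(z)]. Adds small(z).
Round 4: R6 [small(z) -> valid(z)]; R9 [small(z) -> mammal(z)]. Adds valid(z), mammal(z).
Round 5: R1 [mammal(z) -> flies(z)]; R15 [mammal(z) -> green(z)]. Adds flies(z), green(z).
Round 6: R13 [green(z) -> visible(z)]. Adds visible(z).
visible(z) first appears in round 6.

6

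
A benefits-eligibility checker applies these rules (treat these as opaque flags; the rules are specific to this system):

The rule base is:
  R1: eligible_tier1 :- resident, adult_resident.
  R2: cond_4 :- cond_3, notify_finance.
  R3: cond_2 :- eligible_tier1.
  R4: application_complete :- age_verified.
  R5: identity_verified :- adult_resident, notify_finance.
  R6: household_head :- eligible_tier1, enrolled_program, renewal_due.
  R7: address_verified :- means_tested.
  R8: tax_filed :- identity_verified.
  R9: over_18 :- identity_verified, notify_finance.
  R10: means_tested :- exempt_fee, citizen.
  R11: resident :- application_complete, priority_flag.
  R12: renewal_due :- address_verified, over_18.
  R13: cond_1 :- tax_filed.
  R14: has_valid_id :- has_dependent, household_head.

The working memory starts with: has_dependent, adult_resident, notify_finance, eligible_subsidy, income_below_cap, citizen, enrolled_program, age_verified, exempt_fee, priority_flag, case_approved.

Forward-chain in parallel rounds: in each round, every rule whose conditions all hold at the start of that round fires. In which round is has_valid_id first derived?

5

[1] R4 [application_complete :- age_verified.]; R5 [identity_verified :- adult_resident, notify_finance.]; R10 [means_tested :- exempt_fee, citizen.]. ⇒ new: application_complete, identity_verified, means_tested.
[2] R7 [address_verified :- means_tested.]; R8 [tax_filed :- identity_verified.]; R9 [over_18 :- identity_verified, notify_finance.]; R11 [resident :- application_complete, priority_flag.]. ⇒ new: address_verified, tax_filed, over_18, resident.
[3] R1 [eligible_tier1 :- resident, adult_resident.]; R12 [renewal_due :- address_verified, over_18.]; R13 [cond_1 :- tax_filed.]. ⇒ new: eligible_tier1, renewal_due, cond_1.
[4] R3 [cond_2 :- eligible_tier1.]; R6 [household_head :- eligible_tier1, enrolled_program, renewal_due.]. ⇒ new: cond_2, household_head.
[5] R14 [has_valid_id :- has_dependent, household_head.]. ⇒ new: has_valid_id.
has_valid_id first appears in round 5.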